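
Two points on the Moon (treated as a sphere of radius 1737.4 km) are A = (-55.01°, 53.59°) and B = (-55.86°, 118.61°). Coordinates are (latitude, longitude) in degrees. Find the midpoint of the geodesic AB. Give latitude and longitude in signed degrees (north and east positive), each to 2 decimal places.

-59.84°, 85.71°

Central angle δ = 0.6198 rad. Interpolating on the sphere with fraction f = 0.5:
P = [sin((1−f)δ)·A + sin(fδ)·B] / sin δ = 0.5250·A + 0.5250·B in Cartesian coordinates,
giving P = (0.0376, 0.5010, -0.8647), i.e. latitude -59.84°, longitude 85.71°.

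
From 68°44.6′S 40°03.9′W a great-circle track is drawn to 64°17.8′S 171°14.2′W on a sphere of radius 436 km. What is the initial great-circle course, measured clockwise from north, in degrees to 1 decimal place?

208.8°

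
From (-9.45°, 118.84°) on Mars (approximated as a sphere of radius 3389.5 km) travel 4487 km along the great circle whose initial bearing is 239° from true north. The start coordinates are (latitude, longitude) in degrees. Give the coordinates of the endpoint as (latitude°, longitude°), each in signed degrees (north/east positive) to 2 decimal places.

Angular distance δ = d/R = 4487/3389.5 = 1.32379 rad; initial bearing θ = 4.1713 rad.
sin φ₂ = sin φ₁ cos δ + cos φ₁ sin δ cos θ = (-0.1642)(0.2445) + (0.9864)(0.9696)(-0.5150) = -0.5328, so φ₂ = -32.19°.
Δλ = atan2(sin θ sin δ cos φ₁, cos δ − sin φ₁ sin φ₂) = atan2(-0.8199, 0.1570) = -79.158°.
λ₂ = 118.840° − 79.158° = 39.68°.

-32.19°, 39.68°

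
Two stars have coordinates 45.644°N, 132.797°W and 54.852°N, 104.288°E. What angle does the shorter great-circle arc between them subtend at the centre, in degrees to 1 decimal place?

Let φ₁ = 0.7966 rad, φ₂ = 0.9573 rad, and Δλ = -2.1453 rad.
Haversine: a = sin²(Δφ/2) + cos φ₁ cos φ₂ sin²(Δλ/2) = 0.0064 + (0.6991)(0.5757)(0.7717) = 0.31703.
Central angle c = 2·arcsin(√a) = 1.19616 rad.
So the angular separation is 68.5°.

68.5°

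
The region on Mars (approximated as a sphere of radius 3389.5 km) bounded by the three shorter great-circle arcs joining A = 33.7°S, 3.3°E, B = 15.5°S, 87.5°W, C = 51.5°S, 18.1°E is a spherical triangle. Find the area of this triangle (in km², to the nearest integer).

Side lengths (central angles): a = 1.5230, b = 0.3627, c = 1.4333 rad; semiperimeter s = 1.6595.
By l'Huilier's theorem, tan(E/4) = √[tan(s/2) tan((s−a)/2) tan((s−b)/2) tan((s−c)/2)], giving spherical excess E = 0.3200 rad.
Area = E·R² = 0.3200 × (3389.5)² ≈ 3676712 km².

3676712 km²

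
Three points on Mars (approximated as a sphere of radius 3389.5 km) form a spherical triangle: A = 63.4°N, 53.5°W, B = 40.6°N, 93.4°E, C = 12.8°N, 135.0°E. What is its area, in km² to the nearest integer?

Side lengths (central angles): a = 0.7984, b = 1.8067, c = 1.2691 rad; semiperimeter s = 1.9371.
By l'Huilier's theorem, tan(E/4) = √[tan(s/2) tan((s−a)/2) tan((s−b)/2) tan((s−c)/2)], giving spherical excess E = 0.5770 rad.
Area = E·R² = 0.5770 × (3389.5)² ≈ 6628792 km².

6628792 km²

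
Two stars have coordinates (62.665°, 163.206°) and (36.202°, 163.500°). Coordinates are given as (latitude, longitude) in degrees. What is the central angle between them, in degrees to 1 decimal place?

In radians: φ₁ = 1.0937, φ₂ = 0.6318, Δλ = 0.294° = 0.0051 rad.
cos c = sin φ₁ sin φ₂ + cos φ₁ cos φ₂ cos Δλ = (0.8883)(0.5906) + (0.4592)(0.8069)(1.0000) = 0.89522,
so c = arccos(0.89522) = 0.46188 rad.
So the angular separation is 26.5°.

26.5°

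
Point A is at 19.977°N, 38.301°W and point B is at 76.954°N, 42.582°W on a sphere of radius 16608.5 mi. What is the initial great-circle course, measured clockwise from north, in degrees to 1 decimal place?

358.8°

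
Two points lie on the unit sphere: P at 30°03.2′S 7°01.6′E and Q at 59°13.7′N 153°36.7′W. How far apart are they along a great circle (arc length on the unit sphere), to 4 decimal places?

In radians: φ₁ = -0.5245, φ₂ = 1.0337, Δλ = -160.638° = -2.8037 rad.
Haversine: a = sin²(Δφ/2) + cos φ₁ cos φ₂ sin²(Δλ/2) = 0.4937 + (0.8656)(0.5116)(0.9717) = 0.92405.
Central angle c = 2·arcsin(√a) = 2.58317 rad.
On the unit sphere the arc length equals the central angle: 2.5832.

2.5832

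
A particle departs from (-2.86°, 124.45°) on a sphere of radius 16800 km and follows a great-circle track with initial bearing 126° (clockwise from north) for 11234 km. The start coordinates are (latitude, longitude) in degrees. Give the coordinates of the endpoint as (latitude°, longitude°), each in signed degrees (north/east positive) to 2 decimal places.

Angular distance δ = d/R = 11234/16800 = 0.66869 rad; initial bearing θ = 2.1991 rad.
sin φ₂ = sin φ₁ cos δ + cos φ₁ sin δ cos θ = (-0.0499)(0.7846) + (0.9988)(0.6200)(-0.5878) = -0.4031, so φ₂ = -23.77°.
Δλ = atan2(sin θ sin δ cos φ₁, cos δ − sin φ₁ sin φ₂) = atan2(0.5009, 0.7645) = 33.234°.
λ₂ = 124.450° + 33.234° = 157.68°.

-23.77°, 157.68°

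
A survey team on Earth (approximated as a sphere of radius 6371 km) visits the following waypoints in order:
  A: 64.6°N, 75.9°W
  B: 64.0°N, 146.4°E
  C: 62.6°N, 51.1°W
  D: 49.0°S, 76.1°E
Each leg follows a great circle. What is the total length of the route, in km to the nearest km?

27681 km

Leg A→B: central angle 0.8328 rad, distance 5305.5 km.
Leg B→C: central angle 0.9203 rad, distance 5863.4 km.
Leg C→D: central angle 2.5917 rad, distance 16511.7 km.
Total: 5305.5 + 5863.4 + 16511.7 ≈ 27681 km.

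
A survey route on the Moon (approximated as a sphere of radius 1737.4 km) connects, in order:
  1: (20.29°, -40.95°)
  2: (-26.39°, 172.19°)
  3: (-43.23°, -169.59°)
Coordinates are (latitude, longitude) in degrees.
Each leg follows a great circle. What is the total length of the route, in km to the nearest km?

5200 km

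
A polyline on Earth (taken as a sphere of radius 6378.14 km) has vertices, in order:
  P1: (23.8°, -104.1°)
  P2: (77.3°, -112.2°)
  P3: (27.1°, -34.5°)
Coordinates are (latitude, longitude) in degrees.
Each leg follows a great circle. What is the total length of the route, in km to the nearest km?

12753 km

Leg P1→P2: central angle 0.9362 rad, distance 5971.5 km.
Leg P2→P3: central angle 1.0632 rad, distance 6781.1 km.
Total: 5971.5 + 6781.1 ≈ 12753 km.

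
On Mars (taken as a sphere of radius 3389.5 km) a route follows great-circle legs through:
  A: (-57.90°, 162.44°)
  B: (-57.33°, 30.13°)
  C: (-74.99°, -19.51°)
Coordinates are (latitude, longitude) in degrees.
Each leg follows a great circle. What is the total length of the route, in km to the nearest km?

Leg A→B: central angle 1.0239 rad, distance 3470.6 km.
Leg B→C: central angle 0.4427 rad, distance 1500.5 km.
Total: 3470.6 + 1500.5 ≈ 4971 km.

4971 km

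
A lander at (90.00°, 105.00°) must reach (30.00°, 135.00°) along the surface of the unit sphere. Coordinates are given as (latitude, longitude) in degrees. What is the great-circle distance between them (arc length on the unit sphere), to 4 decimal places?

With latitudes φ₁ = 90.000°, φ₂ = 30.000° and longitude difference Δλ = 30.000°:
Haversine: a = sin²(Δφ/2) + cos φ₁ cos φ₂ sin²(Δλ/2) = 0.2500 + (0.0000)(0.8660)(0.0670) = 0.25000.
Central angle c = 2·arcsin(√a) = 1.04720 rad.
On the unit sphere the arc length equals the central angle: 1.0472.

1.0472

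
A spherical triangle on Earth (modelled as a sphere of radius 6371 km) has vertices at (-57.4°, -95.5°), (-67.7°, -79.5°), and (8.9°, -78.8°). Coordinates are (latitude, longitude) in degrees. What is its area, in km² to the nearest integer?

Side lengths (central angles): a = 1.3370, b = 1.1815, c = 0.2197 rad; semiperimeter s = 1.3691.
By l'Huilier's theorem, tan(E/4) = √[tan(s/2) tan((s−a)/2) tan((s−b)/2) tan((s−c)/2)], giving spherical excess E = 0.1130 rad.
Area = E·R² = 0.1130 × (6371)² ≈ 4588062 km².

4588062 km²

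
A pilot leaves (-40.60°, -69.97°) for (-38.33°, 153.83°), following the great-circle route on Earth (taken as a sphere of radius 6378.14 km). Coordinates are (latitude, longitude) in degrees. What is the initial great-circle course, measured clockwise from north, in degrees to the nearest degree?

213°

Δλ = -136.200° = -2.3771 rad.
y = sin Δλ · cos φ₂ = (-0.6921)(0.7845) = -0.5430
x = cos φ₁ sin φ₂ − sin φ₁ cos φ₂ cos Δλ = (0.7593)(-0.6202) − (-0.6508)(0.7845)(-0.7218) = -0.8394
θ = atan2(y, x) = -147.10°; adding 360° gives 213°.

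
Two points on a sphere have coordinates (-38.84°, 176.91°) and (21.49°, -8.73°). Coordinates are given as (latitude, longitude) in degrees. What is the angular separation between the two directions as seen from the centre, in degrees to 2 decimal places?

Let φ₁ = -0.6779 rad, φ₂ = 0.3751 rad, and Δλ = 3.0432 rad.
Haversine: a = sin²(Δφ/2) + cos φ₁ cos φ₂ sin²(Δλ/2) = 0.2525 + (0.7789)(0.9305)(0.9976) = 0.97550.
Central angle c = 2·arcsin(√a) = 2.82723 rad.
So the angular separation is 161.99°.

161.99°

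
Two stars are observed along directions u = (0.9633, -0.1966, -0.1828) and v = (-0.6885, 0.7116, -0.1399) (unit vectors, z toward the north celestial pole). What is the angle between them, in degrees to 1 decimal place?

141.0°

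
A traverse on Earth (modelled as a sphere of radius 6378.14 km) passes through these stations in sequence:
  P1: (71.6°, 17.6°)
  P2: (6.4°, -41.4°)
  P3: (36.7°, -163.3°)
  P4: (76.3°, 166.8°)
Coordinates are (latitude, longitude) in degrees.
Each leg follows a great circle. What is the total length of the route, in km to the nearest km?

25278 km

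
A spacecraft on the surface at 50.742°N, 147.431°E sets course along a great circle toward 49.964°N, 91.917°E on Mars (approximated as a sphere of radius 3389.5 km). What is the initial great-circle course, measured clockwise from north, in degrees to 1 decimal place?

290.9°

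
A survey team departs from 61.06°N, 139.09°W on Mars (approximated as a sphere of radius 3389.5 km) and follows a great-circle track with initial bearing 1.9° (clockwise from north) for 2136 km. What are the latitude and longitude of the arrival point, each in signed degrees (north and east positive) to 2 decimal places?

82.76°, 31.99°

Angular distance δ = d/R = 2136/3389.5 = 0.63018 rad; initial bearing θ = 0.0332 rad.
sin φ₂ = sin φ₁ cos δ + cos φ₁ sin δ cos θ = (0.8751)(0.8079) + (0.4839)(0.5893)(0.9995) = 0.9920, so φ₂ = 82.76°.
Δλ = atan2(sin θ sin δ cos φ₁, cos δ − sin φ₁ sin φ₂) = atan2(0.0095, -0.0602) = 171.079°.
λ₂ = -139.090° + 171.079° = 31.99°.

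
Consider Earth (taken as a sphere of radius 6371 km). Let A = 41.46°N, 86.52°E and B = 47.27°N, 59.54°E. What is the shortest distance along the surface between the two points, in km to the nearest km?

2227 km

With latitudes φ₁ = 41.460°, φ₂ = 47.270° and longitude difference Δλ = -26.980°:
cos c = sin φ₁ sin φ₂ + cos φ₁ cos φ₂ cos Δλ = (0.6621)(0.7346) + (0.7494)(0.6785)(0.8912) = 0.93952,
so c = arccos(0.93952) = 0.34957 rad.
Distance = R·c = 6371 × 0.3496 ≈ 2227 km.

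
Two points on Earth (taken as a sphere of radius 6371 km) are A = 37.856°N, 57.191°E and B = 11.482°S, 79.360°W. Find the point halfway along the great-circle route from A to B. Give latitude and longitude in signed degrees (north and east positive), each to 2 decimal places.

Central angle δ = 2.3239 rad. Interpolating on the sphere with fraction f = 0.5:
P = [sin((1−f)δ)·A + sin(fδ)·B] / sin δ = 1.2577·A + 1.2577·B in Cartesian coordinates,
giving P = (0.7656, -0.3767, 0.5215), i.e. latitude 31.43°, longitude -26.20°.

31.43°, -26.20°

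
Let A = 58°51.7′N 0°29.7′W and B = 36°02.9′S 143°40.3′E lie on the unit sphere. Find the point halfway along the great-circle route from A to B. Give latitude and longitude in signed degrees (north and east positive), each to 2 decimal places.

28.47°, 105.80°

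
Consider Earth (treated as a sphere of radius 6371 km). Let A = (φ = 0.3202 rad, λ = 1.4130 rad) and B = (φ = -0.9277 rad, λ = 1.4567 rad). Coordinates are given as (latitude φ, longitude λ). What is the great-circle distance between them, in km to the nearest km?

7954 km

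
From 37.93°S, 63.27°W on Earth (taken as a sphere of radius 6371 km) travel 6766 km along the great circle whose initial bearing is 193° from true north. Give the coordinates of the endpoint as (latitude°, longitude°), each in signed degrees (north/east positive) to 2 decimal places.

Angular distance δ = d/R = 6766/6371 = 1.06200 rad; initial bearing θ = 3.3685 rad.
sin φ₂ = sin φ₁ cos δ + cos φ₁ sin δ cos θ = (-0.6147)(0.4871) + (0.7888)(0.8733)(-0.9744) = -0.9706, so φ₂ = -76.08°.
Δλ = atan2(sin θ sin δ cos φ₁, cos δ − sin φ₁ sin φ₂) = atan2(-0.1550, -0.1095) = -125.251°.
λ₂ = -63.270° − 125.251° = -188.52° → 171.48° after wrapping to (−180°, 180°].

-76.08°, 171.48°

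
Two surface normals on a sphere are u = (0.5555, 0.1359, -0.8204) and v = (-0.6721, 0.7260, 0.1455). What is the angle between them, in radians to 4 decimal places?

1.9758 rad

u·v = -0.3941; |u| = 1.0001, |v| = 1.0000.
cos θ = (u·v)/(|u||v|) = -0.3940, so θ = 1.9758 rad.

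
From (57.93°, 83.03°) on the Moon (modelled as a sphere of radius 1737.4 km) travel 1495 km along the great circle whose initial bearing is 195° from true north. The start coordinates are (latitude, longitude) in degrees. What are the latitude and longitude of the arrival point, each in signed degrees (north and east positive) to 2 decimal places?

9.42°, 71.56°

Angular distance δ = d/R = 1495/1737.4 = 0.86048 rad; initial bearing θ = 3.4034 rad.
sin φ₂ = sin φ₁ cos δ + cos φ₁ sin δ cos θ = (0.8474)(0.6521) + (0.5310)(0.7582)(-0.9659) = 0.1637, so φ₂ = 9.42°.
Δλ = atan2(sin θ sin δ cos φ₁, cos δ − sin φ₁ sin φ₂) = atan2(-0.1042, 0.5133) = -11.473°.
λ₂ = 83.030° − 11.473° = 71.56°.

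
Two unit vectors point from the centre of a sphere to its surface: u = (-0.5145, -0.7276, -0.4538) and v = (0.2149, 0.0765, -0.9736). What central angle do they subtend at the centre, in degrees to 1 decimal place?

74.0°

u·v = 0.2756; |u| = 1.0000, |v| = 1.0000.
cos θ = (u·v)/(|u||v|) = 0.2756, so θ = 74.0°.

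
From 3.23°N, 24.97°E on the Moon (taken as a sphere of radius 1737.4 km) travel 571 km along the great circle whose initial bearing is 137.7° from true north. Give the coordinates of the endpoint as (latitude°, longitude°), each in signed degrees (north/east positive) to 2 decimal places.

Angular distance δ = d/R = 571/1737.4 = 0.32865 rad; initial bearing θ = 2.4033 rad.
sin φ₂ = sin φ₁ cos δ + cos φ₁ sin δ cos θ = (0.0563)(0.9465) + (0.9984)(0.3228)(-0.7396) = -0.1850, so φ₂ = -10.66°.
Δλ = atan2(sin θ sin δ cos φ₁, cos δ − sin φ₁ sin φ₂) = atan2(0.2169, 0.9569) = 12.770°.
λ₂ = 24.970° + 12.770° = 37.74°.

-10.66°, 37.74°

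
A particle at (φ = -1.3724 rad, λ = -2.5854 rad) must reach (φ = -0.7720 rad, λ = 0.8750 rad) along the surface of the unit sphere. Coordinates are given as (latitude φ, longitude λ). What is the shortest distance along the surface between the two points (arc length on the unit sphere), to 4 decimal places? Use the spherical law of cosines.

0.9887

With latitudes φ₁ = -78.633°, φ₂ = -44.232° and longitude difference Δλ = -161.734°:
cos c = sin φ₁ sin φ₂ + cos φ₁ cos φ₂ cos Δλ = (-0.9804)(-0.6976) + (0.1971)(0.7165)(-0.9496) = 0.54978,
so c = arccos(0.54978) = 0.98870 rad.
On the unit sphere the arc length equals the central angle: 0.9887.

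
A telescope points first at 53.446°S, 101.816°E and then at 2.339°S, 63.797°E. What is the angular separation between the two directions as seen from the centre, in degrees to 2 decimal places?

With latitudes φ₁ = -53.446°, φ₂ = -2.339° and longitude difference Δλ = -38.019°:
Haversine: a = sin²(Δφ/2) + cos φ₁ cos φ₂ sin²(Δλ/2) = 0.1861 + (0.5956)(0.9992)(0.1061) = 0.24920.
Central angle c = 2·arcsin(√a) = 1.04535 rad.
So the angular separation is 59.89°.

59.89°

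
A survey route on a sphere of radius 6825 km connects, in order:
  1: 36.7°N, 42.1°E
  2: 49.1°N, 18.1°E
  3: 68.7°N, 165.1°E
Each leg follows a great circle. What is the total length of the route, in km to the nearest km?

9654 km

Leg 1→2: central angle 0.3729 rad, distance 2544.8 km.
Leg 2→3: central angle 1.0417 rad, distance 7109.6 km.
Total: 2544.8 + 7109.6 ≈ 9654 km.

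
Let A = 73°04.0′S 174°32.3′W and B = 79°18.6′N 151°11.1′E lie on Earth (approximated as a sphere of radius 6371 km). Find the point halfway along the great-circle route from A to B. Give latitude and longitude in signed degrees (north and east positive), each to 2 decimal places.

3.26°, 172.24°

Central angle δ = 2.6801 rad. Interpolating on the sphere with fraction f = 0.5:
P = [sin((1−f)δ)·A + sin(fδ)·B] / sin δ = 2.1863·A + 2.1863·B in Cartesian coordinates,
giving P = (-0.9892, 0.1349, 0.0568), i.e. latitude 3.26°, longitude 172.24°.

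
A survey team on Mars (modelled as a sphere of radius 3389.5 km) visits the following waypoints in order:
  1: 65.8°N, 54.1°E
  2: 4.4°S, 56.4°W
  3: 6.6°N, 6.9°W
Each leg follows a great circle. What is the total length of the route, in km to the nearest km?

Leg 1→2: central angle 1.7856 rad, distance 6052.1 km.
Leg 2→3: central angle 0.8835 rad, distance 2994.7 km.
Total: 6052.1 + 2994.7 ≈ 9047 km.

9047 km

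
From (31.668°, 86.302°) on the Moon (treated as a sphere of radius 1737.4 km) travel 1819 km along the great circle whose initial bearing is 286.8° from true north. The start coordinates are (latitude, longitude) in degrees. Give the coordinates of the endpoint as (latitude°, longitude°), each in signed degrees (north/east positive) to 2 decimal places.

Angular distance δ = d/R = 1819/1737.4 = 1.04697 rad; initial bearing θ = 5.0056 rad.
sin φ₂ = sin φ₁ cos δ + cos φ₁ sin δ cos θ = (0.5250)(0.5002) + (0.8511)(0.8659)(0.2890) = 0.4756, so φ₂ = 28.40°.
Δλ = atan2(sin θ sin δ cos φ₁, cos δ − sin φ₁ sin φ₂) = atan2(-0.7055, 0.2505) = -70.452°.
λ₂ = 86.302° − 70.452° = 15.85°.

28.40°, 15.85°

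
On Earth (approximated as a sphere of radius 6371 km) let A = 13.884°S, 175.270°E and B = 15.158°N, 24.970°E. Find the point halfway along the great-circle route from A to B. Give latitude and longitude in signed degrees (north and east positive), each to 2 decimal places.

The central angle between A and B is δ = 2.6397 rad.
With f = 0.5, the slerp weights are sin((1−f)δ)/sin δ = 2.0134 and sin(fδ)/sin δ = 2.0134.
Weighted sum of the unit vectors: (2.0134)·(-0.9675,0.0801,-0.2400) + (2.0134)·(0.8750,0.4075,0.2615) = (-0.1862, 0.9816, 0.0433).
Converting back: φ = atan2(z, √(x²+y²)) = 2.48°, λ = atan2(y, x) = 100.74°.

2.48°, 100.74°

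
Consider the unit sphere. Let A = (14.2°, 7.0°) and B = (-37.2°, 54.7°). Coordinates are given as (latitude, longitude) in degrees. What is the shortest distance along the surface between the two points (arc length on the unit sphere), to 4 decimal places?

1.1903

Let φ₁ = 0.2478 rad, φ₂ = -0.6493 rad, and Δλ = 0.8325 rad.
Haversine: a = sin²(Δφ/2) + cos φ₁ cos φ₂ sin²(Δλ/2) = 0.1881 + (0.9694)(0.7965)(0.1635) = 0.31431.
Central angle c = 2·arcsin(√a) = 1.19030 rad.
On the unit sphere the arc length equals the central angle: 1.1903.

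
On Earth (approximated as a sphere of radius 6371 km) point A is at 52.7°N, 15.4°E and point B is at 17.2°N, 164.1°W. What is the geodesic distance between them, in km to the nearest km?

12242 km

In radians: φ₁ = 0.9198, φ₂ = 0.3002, Δλ = -179.500° = -3.1329 rad.
cos c = sin φ₁ sin φ₂ + cos φ₁ cos φ₂ cos Δλ = (0.7955)(0.2957) + (0.6060)(0.9553)(-1.0000) = -0.34364,
so c = arccos(-0.34364) = 1.92158 rad.
Distance = R·c = 6371 × 1.9216 ≈ 12242 km.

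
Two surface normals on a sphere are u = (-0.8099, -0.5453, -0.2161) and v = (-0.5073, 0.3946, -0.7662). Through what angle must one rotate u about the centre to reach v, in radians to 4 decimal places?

1.2012 rad

u·v = 0.3613; |u| = 1.0000, |v| = 1.0001.
cos θ = (u·v)/(|u||v|) = 0.3612, so θ = 1.2012 rad.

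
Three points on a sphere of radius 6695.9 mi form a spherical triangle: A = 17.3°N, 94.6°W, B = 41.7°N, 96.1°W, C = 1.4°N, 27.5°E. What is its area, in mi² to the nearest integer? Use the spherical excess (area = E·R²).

30084159 mi²

Side lengths (central angles): a = 1.9788, b = 2.0943, c = 0.4265 rad; semiperimeter s = 2.2498.
By l'Huilier's theorem, tan(E/4) = √[tan(s/2) tan((s−a)/2) tan((s−b)/2) tan((s−c)/2)], giving spherical excess E = 0.6710 rad.
Area = E·R² = 0.6710 × (6695.9)² ≈ 30084159 mi².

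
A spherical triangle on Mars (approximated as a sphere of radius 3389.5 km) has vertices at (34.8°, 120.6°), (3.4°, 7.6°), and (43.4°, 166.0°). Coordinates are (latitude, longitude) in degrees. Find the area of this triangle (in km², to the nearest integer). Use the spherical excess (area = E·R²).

9507207 km²

Side lengths (central angles): a = 2.2570, b = 0.6248, c = 1.8613 rad; semiperimeter s = 2.3716.
By l'Huilier's theorem, tan(E/4) = √[tan(s/2) tan((s−a)/2) tan((s−b)/2) tan((s−c)/2)], giving spherical excess E = 0.8275 rad.
Area = E·R² = 0.8275 × (3389.5)² ≈ 9507207 km².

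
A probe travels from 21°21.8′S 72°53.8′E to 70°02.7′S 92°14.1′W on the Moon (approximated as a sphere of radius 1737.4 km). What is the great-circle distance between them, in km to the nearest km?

In radians: φ₁ = -0.3729, φ₂ = -1.2225, Δλ = -165.132° = -2.8821 rad.
cos c = sin φ₁ sin φ₂ + cos φ₁ cos φ₂ cos Δλ = (-0.3643)(-0.9400) + (0.9313)(0.3413)(-0.9665) = 0.03522,
so c = arccos(0.03522) = 1.53557 rad.
Distance = R·c = 1737.4 × 1.5356 ≈ 2668 km.

2668 km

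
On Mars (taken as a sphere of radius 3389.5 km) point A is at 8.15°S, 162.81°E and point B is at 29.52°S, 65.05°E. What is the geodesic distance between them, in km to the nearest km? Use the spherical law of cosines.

Let φ₁ = -0.1422 rad, φ₂ = -0.5152 rad, and Δλ = -1.7062 rad.
cos c = sin φ₁ sin φ₂ + cos φ₁ cos φ₂ cos Δλ = (-0.1418)(-0.4927) + (0.9899)(0.8702)(-0.1350) = -0.04646,
so c = arccos(-0.04646) = 1.61727 rad.
Distance = R·c = 3389.5 × 1.6173 ≈ 5482 km.

5482 km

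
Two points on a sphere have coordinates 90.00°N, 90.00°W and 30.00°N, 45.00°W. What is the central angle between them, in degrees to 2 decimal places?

60.00°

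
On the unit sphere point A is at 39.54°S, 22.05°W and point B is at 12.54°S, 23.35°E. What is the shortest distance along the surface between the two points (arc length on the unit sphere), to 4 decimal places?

With latitudes φ₁ = -39.540°, φ₂ = -12.540° and longitude difference Δλ = 45.400°:
cos c = sin φ₁ sin φ₂ + cos φ₁ cos φ₂ cos Δλ = (-0.6366)(-0.2171) + (0.7712)(0.9761)(0.7022) = 0.66679,
so c = arccos(0.66679) = 0.84090 rad.
On the unit sphere the arc length equals the central angle: 0.8409.

0.8409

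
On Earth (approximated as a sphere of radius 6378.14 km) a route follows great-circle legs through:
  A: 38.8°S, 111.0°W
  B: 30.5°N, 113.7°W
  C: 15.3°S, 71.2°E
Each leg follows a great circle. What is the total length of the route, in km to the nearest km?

Leg A→B: central angle 1.2103 rad, distance 7719.5 km.
Leg B→C: central angle 2.8650 rad, distance 18273.1 km.
Total: 7719.5 + 18273.1 ≈ 25993 km.

25993 km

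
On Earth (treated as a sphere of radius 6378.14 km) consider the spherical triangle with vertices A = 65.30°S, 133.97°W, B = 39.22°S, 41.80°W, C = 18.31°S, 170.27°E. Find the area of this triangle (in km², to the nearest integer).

2262617 km²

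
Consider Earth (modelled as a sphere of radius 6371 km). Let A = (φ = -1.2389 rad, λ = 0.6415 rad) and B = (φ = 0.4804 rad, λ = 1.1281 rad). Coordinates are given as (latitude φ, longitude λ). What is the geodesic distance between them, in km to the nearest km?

Let φ₁ = -1.2389 rad, φ₂ = 0.4804 rad, and Δλ = 0.4866 rad.
cos c = sin φ₁ sin φ₂ + cos φ₁ cos φ₂ cos Δλ = (-0.9454)(0.4621) + (0.3258)(0.8868)(0.8839) = -0.18150,
so c = arccos(-0.18150) = 1.75331 rad.
Distance = R·c = 6371 × 1.7533 ≈ 11170 km.

11170 km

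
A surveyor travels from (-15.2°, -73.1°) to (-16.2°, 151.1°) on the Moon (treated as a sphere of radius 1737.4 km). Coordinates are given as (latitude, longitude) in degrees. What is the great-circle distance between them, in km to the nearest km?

3828 km

With latitudes φ₁ = -15.200°, φ₂ = -16.200° and longitude difference Δλ = -135.800°:
cos c = sin φ₁ sin φ₂ + cos φ₁ cos φ₂ cos Δλ = (-0.2622)(-0.2790) + (0.9650)(0.9603)(-0.7169) = -0.59121,
so c = arccos(-0.59121) = 2.20336 rad.
Distance = R·c = 1737.4 × 2.2034 ≈ 3828 km.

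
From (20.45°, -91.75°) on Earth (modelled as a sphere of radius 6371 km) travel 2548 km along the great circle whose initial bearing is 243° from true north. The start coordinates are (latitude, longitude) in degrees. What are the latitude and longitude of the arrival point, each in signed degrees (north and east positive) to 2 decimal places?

Angular distance δ = d/R = 2548/6371 = 0.39994 rad; initial bearing θ = 4.2412 rad.
sin φ₂ = sin φ₁ cos δ + cos φ₁ sin δ cos θ = (0.3494)(0.9211) + (0.9370)(0.3894)(-0.4540) = 0.1562, so φ₂ = 8.99°.
Δλ = atan2(sin θ sin δ cos φ₁, cos δ − sin φ₁ sin φ₂) = atan2(-0.3251, 0.8665) = -20.563°.
λ₂ = -91.750° − 20.563° = -112.31°.

8.99°, -112.31°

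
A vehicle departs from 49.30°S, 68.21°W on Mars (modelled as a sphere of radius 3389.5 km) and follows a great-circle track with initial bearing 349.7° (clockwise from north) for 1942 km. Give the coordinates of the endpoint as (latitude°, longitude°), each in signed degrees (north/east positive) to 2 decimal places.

-16.81°, -74.02°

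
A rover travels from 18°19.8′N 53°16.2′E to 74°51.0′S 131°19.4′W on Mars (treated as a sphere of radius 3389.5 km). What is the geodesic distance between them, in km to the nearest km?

7302 km

With latitudes φ₁ = 18.330°, φ₂ = -74.850° and longitude difference Δλ = 175.407°:
Haversine: a = sin²(Δφ/2) + cos φ₁ cos φ₂ sin²(Δλ/2) = 0.5277 + (0.9493)(0.2613)(0.9984) = 0.77542.
Central angle c = 2·arcsin(√a) = 2.15418 rad.
Distance = R·c = 3389.5 × 2.1542 ≈ 7302 km.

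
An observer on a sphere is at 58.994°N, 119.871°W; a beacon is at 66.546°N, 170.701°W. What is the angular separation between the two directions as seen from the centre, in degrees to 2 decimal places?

23.68°

Let φ₁ = 1.0296 rad, φ₂ = 1.1614 rad, and Δλ = -0.8872 rad.
Haversine: a = sin²(Δφ/2) + cos φ₁ cos φ₂ sin²(Δλ/2) = 0.0043 + (0.5151)(0.3980)(0.1842) = 0.04210.
Central angle c = 2·arcsin(√a) = 0.41330 rad.
So the angular separation is 23.68°.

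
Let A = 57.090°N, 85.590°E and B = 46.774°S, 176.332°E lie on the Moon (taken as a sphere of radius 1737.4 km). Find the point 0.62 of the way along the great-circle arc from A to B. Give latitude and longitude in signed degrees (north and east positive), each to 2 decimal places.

The central angle between A and B is δ = 2.2351 rad.
With f = 0.62, the slerp weights are sin((1−f)δ)/sin δ = 0.9537 and sin(fδ)/sin δ = 1.2485.
Weighted sum of the unit vectors: (0.9537)·(0.0418,0.5417,0.8395) + (1.2485)·(-0.6835,0.0438,-0.7287) = (-0.8134, 0.5713, -0.1091).
Converting back: φ = atan2(z, √(x²+y²)) = -6.26°, λ = atan2(y, x) = 144.92°.

-6.26°, 144.92°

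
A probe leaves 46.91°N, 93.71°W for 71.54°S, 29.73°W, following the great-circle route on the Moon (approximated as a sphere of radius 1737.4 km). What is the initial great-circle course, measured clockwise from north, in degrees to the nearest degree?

Δλ = 63.980° = 1.1167 rad.
y = sin Δλ · cos φ₂ = (0.8986)(0.3166) = 0.2845
x = cos φ₁ sin φ₂ − sin φ₁ cos φ₂ cos Δλ = (0.6831)(-0.9485) − (0.7303)(0.3166)(0.4387) = -0.7494
θ = atan2(y, x) = 159.21°, so the bearing is 159°.

159°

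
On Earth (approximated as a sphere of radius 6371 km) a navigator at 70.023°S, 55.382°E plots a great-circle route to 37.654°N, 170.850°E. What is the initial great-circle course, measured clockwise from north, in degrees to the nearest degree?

With φ₁ = -1.2221, φ₂ = 0.6572, Δλ = 2.0153 rad, the forward-azimuth formula gives
θ = atan2( sin Δλ cos φ₂ , cos φ₁ sin φ₂ − sin φ₁ cos φ₂ cos Δλ ) = atan2(0.7148, -0.1113) = 98.85°.
So the initial bearing is 99°.

99°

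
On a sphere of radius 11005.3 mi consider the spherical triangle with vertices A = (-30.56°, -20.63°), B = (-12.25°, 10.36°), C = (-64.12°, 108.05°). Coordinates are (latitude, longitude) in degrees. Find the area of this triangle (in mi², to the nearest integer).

Side lengths (central angles): a = 1.4366, b = 1.3464, c = 0.5930 rad; semiperimeter s = 1.6880.
By l'Huilier's theorem, tan(E/4) = √[tan(s/2) tan((s−a)/2) tan((s−b)/2) tan((s−c)/2)], giving spherical excess E = 0.4866 rad.
Area = E·R² = 0.4866 × (11005.3)² ≈ 58933327 mi².

58933327 mi²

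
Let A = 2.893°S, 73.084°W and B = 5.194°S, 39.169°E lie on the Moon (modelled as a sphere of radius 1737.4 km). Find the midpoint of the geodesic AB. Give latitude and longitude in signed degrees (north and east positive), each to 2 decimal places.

-7.23°, -17.08°

Central angle δ = 1.9521 rad. Interpolating on the sphere with fraction f = 0.5:
P = [sin((1−f)δ)·A + sin(fδ)·B] / sin δ = 0.8924·A + 0.8924·B in Cartesian coordinates,
giving P = (0.9483, -0.2914, -0.1258), i.e. latitude -7.23°, longitude -17.08°.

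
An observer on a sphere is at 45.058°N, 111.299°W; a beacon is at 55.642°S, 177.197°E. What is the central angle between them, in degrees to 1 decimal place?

With latitudes φ₁ = 45.058°, φ₂ = -55.642° and longitude difference Δλ = -71.504°:
Haversine: a = sin²(Δφ/2) + cos φ₁ cos φ₂ sin²(Δλ/2) = 0.5928 + (0.7064)(0.5644)(0.3414) = 0.72893.
Central angle c = 2·arcsin(√a) = 2.04638 rad.
So the angular separation is 117.2°.

117.2°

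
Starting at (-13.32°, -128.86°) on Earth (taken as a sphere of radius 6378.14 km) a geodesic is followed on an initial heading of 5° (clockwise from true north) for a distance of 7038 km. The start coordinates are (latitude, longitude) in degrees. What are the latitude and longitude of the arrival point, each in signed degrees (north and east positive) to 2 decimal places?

49.61°, -121.96°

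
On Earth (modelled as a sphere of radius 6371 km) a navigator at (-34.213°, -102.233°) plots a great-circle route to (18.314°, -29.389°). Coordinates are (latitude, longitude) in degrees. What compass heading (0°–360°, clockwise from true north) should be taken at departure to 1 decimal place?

65.3°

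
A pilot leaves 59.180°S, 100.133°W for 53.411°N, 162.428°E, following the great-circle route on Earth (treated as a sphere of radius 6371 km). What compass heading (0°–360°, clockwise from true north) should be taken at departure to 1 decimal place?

Δλ = -97.439° = -1.7006 rad.
y = sin Δλ · cos φ₂ = (-0.9916)(0.5961) = -0.5911
x = cos φ₁ sin φ₂ − sin φ₁ cos φ₂ cos Δλ = (0.5123)(0.8029) − (-0.8588)(0.5961)(-0.1295) = 0.3451
θ = atan2(y, x) = -59.72°; adding 360° gives 300.3°.

300.3°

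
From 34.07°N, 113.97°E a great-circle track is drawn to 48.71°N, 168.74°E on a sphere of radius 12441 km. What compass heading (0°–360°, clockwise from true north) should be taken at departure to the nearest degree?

Δλ = 54.770° = 0.9559 rad.
y = sin Δλ · cos φ₂ = (0.8168)(0.6599) = 0.5390
x = cos φ₁ sin φ₂ − sin φ₁ cos φ₂ cos Δλ = (0.8284)(0.7514) − (0.5602)(0.6599)(0.5769) = 0.4092
θ = atan2(y, x) = 52.80°, so the bearing is 53°.

53°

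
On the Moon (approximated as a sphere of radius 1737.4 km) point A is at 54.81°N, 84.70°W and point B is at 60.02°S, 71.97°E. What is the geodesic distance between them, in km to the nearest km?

5048 km

With latitudes φ₁ = 54.810°, φ₂ = -60.020° and longitude difference Δλ = 156.670°:
cos c = sin φ₁ sin φ₂ + cos φ₁ cos φ₂ cos Δλ = (0.8172)(-0.8662) + (0.5763)(0.4997)(-0.9182) = -0.97232,
so c = arccos(-0.97232) = 2.90578 rad.
Distance = R·c = 1737.4 × 2.9058 ≈ 5048 km.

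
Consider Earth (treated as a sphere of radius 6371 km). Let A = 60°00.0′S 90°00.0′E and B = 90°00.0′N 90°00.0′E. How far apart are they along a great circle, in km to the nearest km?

16679 km

In radians: φ₁ = -1.0472, φ₂ = 1.5708, Δλ = 0.000° = 0.0000 rad.
Haversine: a = sin²(Δφ/2) + cos φ₁ cos φ₂ sin²(Δλ/2) = 0.9330 + (0.5000)(0.0000)(0.0000) = 0.93301.
Central angle c = 2·arcsin(√a) = 2.61799 rad.
Distance = R·c = 6371 × 2.6180 ≈ 16679 km.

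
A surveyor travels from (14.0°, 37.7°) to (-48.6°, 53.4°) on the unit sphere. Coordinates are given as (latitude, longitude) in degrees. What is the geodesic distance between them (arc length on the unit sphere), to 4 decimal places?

1.1194

In radians: φ₁ = 0.2443, φ₂ = -0.8482, Δλ = 15.700° = 0.2740 rad.
cos c = sin φ₁ sin φ₂ + cos φ₁ cos φ₂ cos Δλ = (0.2419)(-0.7501) + (0.9703)(0.6613)(0.9627) = 0.43626,
so c = arccos(0.43626) = 1.11936 rad.
On the unit sphere the arc length equals the central angle: 1.1194.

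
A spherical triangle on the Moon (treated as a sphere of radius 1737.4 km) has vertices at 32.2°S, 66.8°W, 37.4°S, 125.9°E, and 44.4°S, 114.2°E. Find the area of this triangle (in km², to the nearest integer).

671774 km²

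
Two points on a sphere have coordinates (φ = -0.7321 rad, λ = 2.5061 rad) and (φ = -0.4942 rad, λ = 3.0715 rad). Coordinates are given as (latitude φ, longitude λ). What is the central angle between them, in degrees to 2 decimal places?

29.55°

In radians: φ₁ = -0.7321, φ₂ = -0.4942, Δλ = 32.395° = 0.5654 rad.
cos c = sin φ₁ sin φ₂ + cos φ₁ cos φ₂ cos Δλ = (-0.6684)(-0.4743) + (0.7438)(0.8803)(0.8444) = 0.86993,
so c = arccos(0.86993) = 0.51573 rad.
So the angular separation is 29.55°.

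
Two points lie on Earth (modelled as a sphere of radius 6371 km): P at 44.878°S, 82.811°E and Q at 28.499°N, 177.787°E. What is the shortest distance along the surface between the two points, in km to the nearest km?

12565 km

With latitudes φ₁ = -44.878°, φ₂ = 28.499° and longitude difference Δλ = 94.976°:
cos c = sin φ₁ sin φ₂ + cos φ₁ cos φ₂ cos Δλ = (-0.7056)(0.4771) + (0.7086)(0.8788)(-0.0867) = -0.39069,
so c = arccos(-0.39069) = 1.97218 rad.
Distance = R·c = 6371 × 1.9722 ≈ 12565 km.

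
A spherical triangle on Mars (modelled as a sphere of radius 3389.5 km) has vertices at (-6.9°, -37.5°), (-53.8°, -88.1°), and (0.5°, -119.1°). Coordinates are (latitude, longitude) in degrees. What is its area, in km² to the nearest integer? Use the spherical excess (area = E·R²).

Side lengths (central angles): a = 1.0481, b = 1.4263, c = 1.0825 rad; semiperimeter s = 1.7785.
By l'Huilier's theorem, tan(E/4) = √[tan(s/2) tan((s−a)/2) tan((s−b)/2) tan((s−c)/2)], giving spherical excess E = 0.6907 rad.
Area = E·R² = 0.6907 × (3389.5)² ≈ 7935045 km².

7935045 km²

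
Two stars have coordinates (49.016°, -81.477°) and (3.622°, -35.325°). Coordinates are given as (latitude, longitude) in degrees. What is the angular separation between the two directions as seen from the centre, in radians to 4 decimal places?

Let φ₁ = 0.8555 rad, φ₂ = 0.0632 rad, and Δλ = 0.8055 rad.
cos c = sin φ₁ sin φ₂ + cos φ₁ cos φ₂ cos Δλ = (0.7549)(0.0632) + (0.6558)(0.9980)(0.6927) = 0.50112,
so c = arccos(0.50112) = 1.04590 rad.
So the angular separation is 1.0459 rad.

1.0459 rad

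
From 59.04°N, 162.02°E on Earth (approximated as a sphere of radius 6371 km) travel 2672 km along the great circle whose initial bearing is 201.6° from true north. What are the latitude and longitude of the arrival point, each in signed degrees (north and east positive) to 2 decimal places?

Angular distance δ = d/R = 2672/6371 = 0.41940 rad; initial bearing θ = 3.5186 rad.
sin φ₂ = sin φ₁ cos δ + cos φ₁ sin δ cos θ = (0.8575)(0.9133) + (0.5144)(0.4072)(-0.9298) = 0.5884, so φ₂ = 36.05°.
Δλ = atan2(sin θ sin δ cos φ₁, cos δ − sin φ₁ sin φ₂) = atan2(-0.0771, 0.4087) = -10.684°.
λ₂ = 162.020° − 10.684° = 151.34°.

36.05°, 151.34°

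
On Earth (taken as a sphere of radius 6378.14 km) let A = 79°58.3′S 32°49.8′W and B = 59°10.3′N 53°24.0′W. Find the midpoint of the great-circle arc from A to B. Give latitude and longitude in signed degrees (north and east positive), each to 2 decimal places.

The central angle between A and B is δ = 2.4373 rad.
With f = 0.5, the slerp weights are sin((1−f)δ)/sin δ = 1.4495 and sin(fδ)/sin δ = 1.4495.
Weighted sum of the unit vectors: (1.4495)·(0.1463,-0.0944,-0.9847) + (1.4495)·(0.3055,-0.4114,0.8587) = (0.6550, -0.7332, -0.1827).
Converting back: φ = atan2(z, √(x²+y²)) = -10.52°, λ = atan2(y, x) = -48.22°.

-10.52°, -48.22°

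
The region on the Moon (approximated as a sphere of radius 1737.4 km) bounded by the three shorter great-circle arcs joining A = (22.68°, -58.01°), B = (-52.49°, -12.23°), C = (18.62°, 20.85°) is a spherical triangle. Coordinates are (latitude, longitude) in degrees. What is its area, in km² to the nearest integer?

3166697 km²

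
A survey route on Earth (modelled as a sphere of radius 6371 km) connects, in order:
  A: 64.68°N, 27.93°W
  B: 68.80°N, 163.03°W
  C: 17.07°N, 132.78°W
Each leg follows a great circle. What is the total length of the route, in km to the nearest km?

10890 km

Leg A→B: central angle 0.7478 rad, distance 4764.0 km.
Leg B→C: central angle 0.9615 rad, distance 6125.7 km.
Total: 4764.0 + 6125.7 ≈ 10890 km.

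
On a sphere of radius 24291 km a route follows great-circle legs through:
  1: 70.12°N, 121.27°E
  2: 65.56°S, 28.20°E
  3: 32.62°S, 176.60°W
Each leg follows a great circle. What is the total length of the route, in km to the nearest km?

97378 km

Leg 1→2: central angle 2.6133 rad, distance 63480.0 km.
Leg 2→3: central angle 1.3955 rad, distance 33897.6 km.
Total: 63480.0 + 33897.6 ≈ 97378 km.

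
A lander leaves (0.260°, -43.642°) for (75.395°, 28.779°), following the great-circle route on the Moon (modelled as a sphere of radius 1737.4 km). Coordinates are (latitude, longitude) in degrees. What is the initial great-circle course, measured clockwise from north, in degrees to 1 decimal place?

Δλ = 72.421° = 1.2640 rad.
y = sin Δλ · cos φ₂ = (0.9533)(0.2522) = 0.2404
x = cos φ₁ sin φ₂ − sin φ₁ cos φ₂ cos Δλ = (1.0000)(0.9677) − (0.0045)(0.2522)(0.3020) = 0.9673
θ = atan2(y, x) = 13.96°, so the bearing is 14.0°.

14.0°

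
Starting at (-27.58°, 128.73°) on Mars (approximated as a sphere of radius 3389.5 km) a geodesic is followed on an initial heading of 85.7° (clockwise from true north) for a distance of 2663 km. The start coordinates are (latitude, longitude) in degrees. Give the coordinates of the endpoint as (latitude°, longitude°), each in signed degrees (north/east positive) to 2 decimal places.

Angular distance δ = d/R = 2663/3389.5 = 0.78566 rad; initial bearing θ = 1.4957 rad.
sin φ₂ = sin φ₁ cos δ + cos φ₁ sin δ cos θ = (-0.4630)(0.7069) + (0.8864)(0.7073)(0.0750) = -0.2803, so φ₂ = -16.28°.
Δλ = atan2(sin θ sin δ cos φ₁, cos δ − sin φ₁ sin φ₂) = atan2(0.6252, 0.5772) = 47.286°.
λ₂ = 128.730° + 47.286° = 176.02°.

-16.28°, 176.02°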